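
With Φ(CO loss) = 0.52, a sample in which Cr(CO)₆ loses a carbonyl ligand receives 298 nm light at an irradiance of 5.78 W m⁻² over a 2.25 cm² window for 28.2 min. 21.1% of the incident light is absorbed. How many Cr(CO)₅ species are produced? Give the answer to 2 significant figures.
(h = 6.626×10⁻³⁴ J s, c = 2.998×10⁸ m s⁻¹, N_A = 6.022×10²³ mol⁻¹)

3.6×10¹⁷ species

Photon energy at 298 nm: hc/λ = (6.626×10⁻³⁴)(2.998×10⁸)/(298×10⁻⁹) = 6.666×10⁻¹⁹ J.
Energy delivered: (5.78 W m⁻²)(2.25×10⁻⁴ m²)(1692 s) = 2.200 J.
Photons incident: 2.200 / 6.666×10⁻¹⁹ = 3.300×10¹⁸, i.e. 3.300×10¹⁸/6.022×10²³ = 5.480×10⁻⁶ mol.
Photons absorbed: 0.211 × 5.480×10⁻⁶ = 1.156×10⁻⁶ mol.
Product: Φ × n_abs = 0.52 × 1.156×10⁻⁶ = 6.011×10⁻⁷ mol.
As a count: 6.011×10⁻⁷ × 6.022×10²³ = 3.6×10¹⁷.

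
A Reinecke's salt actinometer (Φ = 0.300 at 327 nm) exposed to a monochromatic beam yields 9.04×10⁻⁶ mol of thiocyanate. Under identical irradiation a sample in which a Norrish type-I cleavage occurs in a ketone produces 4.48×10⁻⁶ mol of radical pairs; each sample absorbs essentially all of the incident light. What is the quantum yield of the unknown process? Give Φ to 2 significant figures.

Photons absorbed by the actinometer: 9.04×10⁻⁶ / 0.300 = 3.013×10⁻⁵ mol.
Φ(unknown) = 4.48×10⁻⁶ / 3.013×10⁻⁵ = 0.15.

Φ = 0.15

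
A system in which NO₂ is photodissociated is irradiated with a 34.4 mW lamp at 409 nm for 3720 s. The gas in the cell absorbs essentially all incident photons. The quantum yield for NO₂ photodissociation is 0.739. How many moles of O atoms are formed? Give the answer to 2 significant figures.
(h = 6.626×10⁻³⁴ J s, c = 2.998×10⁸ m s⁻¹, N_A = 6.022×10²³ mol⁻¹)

3.2×10⁻⁴ mol

Photon energy at 409 nm: hc/λ = (6.626×10⁻³⁴)(2.998×10⁸)/(409×10⁻⁹) = 4.857×10⁻¹⁹ J.
Energy delivered: (34.4 mW)(3720 s) = 128.0 J.
Photons incident: 128.0 / 4.857×10⁻¹⁹ = 2.635×10²⁰, i.e. 2.635×10²⁰/6.022×10²³ = 4.376×10⁻⁴ mol.
Product: Φ × n_abs = 0.739 × 4.376×10⁻⁴ = 3.234×10⁻⁴ mol.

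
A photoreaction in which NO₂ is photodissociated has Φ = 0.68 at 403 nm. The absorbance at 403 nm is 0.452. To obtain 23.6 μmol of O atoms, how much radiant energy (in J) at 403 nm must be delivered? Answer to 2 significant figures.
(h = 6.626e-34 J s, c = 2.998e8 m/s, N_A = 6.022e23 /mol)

16 J

Product: 23.6 μmol = 2.36e-5 mol.
Photons that must be absorbed: 2.36e-5 / 0.68 = 3.471e-5 mol.
Fraction absorbed: 1 − 10^(−0.452) = 0.6468.
Incident photons needed: 3.471e-5 / 0.6468 = 5.366e-5 mol.
Photon energy: hc/λ = 4.929e-19 J; per mole, 2.968e5 J mol⁻¹.
Energy required: 5.366e-5 × 2.968e5 = 16 J.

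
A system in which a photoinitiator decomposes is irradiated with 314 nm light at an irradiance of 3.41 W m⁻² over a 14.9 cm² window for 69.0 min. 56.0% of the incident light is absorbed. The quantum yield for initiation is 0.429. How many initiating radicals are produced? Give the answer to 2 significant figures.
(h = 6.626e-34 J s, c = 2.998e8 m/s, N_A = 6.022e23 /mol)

Photon energy at 314 nm: hc/λ = (6.626e-34)(2.998e8)/(314e-9) = 6.326e-19 J.
Energy delivered: (3.41 W m⁻²)(14.9e-4 m²)(4140 s) = 21.03 J.
Photons incident: 21.03 / 6.326e-19 = 3.324e19, i.e. 3.324e19/6.022e23 = 5.520e-5 mol.
Photons absorbed: 0.560 × 5.520e-5 = 3.091e-5 mol.
Product: Φ × n_abs = 0.429 × 3.091e-5 = 1.326e-5 mol.
As a count: 1.326e-5 × 6.022e23 = 8.0e18.

8.0e18 initiating radicals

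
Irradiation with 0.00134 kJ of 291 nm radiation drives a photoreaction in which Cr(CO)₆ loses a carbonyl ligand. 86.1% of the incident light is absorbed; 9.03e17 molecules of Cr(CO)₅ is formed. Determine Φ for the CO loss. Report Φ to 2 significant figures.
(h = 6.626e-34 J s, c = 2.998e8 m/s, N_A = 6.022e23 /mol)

Product: 9.03e17 / 6.022e23 = 1.500e-6 mol.
Photon energy at 291 nm: hc/λ = (6.626e-34)(2.998e8)/(291e-9) = 6.826e-19 J.
Incident energy: 0.00134 kJ = 1.34 J.
Photons incident: 1.34 / 6.826e-19 = 1.963e18, i.e. 1.963e18/6.022e23 = 3.260e-6 mol.
Photons absorbed: 0.861 × 3.260e-6 = 2.807e-6 mol.
Φ = 1.500e-6 mol / 2.807e-6 mol photons = 0.53.

Φ = 0.53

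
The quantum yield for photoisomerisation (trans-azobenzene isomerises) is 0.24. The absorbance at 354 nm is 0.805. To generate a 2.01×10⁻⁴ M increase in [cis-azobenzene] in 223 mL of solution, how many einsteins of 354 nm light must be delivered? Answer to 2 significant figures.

Product: (2.01×10⁻⁴ M)(0.223 L) = 4.482×10⁻⁵ mol.
Photons that must be absorbed: 4.482×10⁻⁵ / 0.24 = 1.868×10⁻⁴ mol.
Fraction absorbed: 1 − 10^(−0.805) = 0.8433.
Incident photons needed: 1.868×10⁻⁴ / 0.8433 = 2.215×10⁻⁴ mol.

2.2×10⁻⁴ einstein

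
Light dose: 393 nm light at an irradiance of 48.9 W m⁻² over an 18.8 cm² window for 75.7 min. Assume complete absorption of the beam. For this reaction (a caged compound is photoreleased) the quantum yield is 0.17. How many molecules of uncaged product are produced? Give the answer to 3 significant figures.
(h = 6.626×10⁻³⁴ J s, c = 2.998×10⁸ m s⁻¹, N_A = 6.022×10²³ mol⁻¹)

Photon energy at 393 nm: hc/λ = (6.626×10⁻³⁴)(2.998×10⁸)/(393×10⁻⁹) = 5.055×10⁻¹⁹ J.
Energy delivered: (48.9 W m⁻²)(18.8×10⁻⁴ m²)(4542 s) = 417.6 J.
Photons incident: 417.6 / 5.055×10⁻¹⁹ = 8.261×10²⁰, i.e. 8.261×10²⁰/6.022×10²³ = 0.001372 mol.
Product: Φ × n_abs = 0.17 × 0.001372 = 2.332×10⁻⁴ mol.
As a count: 2.332×10⁻⁴ × 6.022×10²³ = 1.40×10²⁰.

1.40×10²⁰ molecules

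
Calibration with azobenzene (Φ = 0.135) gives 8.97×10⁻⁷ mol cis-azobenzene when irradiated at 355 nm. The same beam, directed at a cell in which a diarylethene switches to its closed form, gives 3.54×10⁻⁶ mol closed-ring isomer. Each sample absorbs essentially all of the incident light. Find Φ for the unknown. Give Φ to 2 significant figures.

Photons absorbed by the actinometer: 8.97×10⁻⁷ / 0.135 = 6.644×10⁻⁶ mol.
Φ(unknown) = 3.54×10⁻⁶ / 6.644×10⁻⁶ = 0.53.

Φ = 0.53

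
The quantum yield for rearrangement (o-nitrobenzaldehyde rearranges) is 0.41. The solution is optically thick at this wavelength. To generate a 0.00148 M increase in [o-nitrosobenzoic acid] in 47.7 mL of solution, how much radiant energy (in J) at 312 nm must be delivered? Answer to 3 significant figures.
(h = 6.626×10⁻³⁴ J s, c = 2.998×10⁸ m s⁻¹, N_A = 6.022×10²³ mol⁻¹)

Product: (0.00148 M)(0.0477 L) = 7.060×10⁻⁵ mol.
Photons that must be absorbed: 7.060×10⁻⁵ / 0.41 = 1.722×10⁻⁴ mol.
Photon energy: hc/λ = 6.367×10⁻¹⁹ J; per mole, 3.834×10⁵ J mol⁻¹.
Energy required: 1.722×10⁻⁴ × 3.834×10⁵ = 66.0 J.

66.0 J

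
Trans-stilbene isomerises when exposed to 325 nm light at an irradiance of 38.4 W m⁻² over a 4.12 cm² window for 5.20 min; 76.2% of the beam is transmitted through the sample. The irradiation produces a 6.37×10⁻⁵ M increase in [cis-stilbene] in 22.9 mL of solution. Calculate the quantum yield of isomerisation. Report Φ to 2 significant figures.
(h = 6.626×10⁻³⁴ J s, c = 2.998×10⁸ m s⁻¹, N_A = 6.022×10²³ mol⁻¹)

Φ = 0.46

Product: (6.37×10⁻⁵ M)(0.0229 L) = 1.459×10⁻⁶ mol.
Photon energy at 325 nm: hc/λ = (6.626×10⁻³⁴)(2.998×10⁸)/(325×10⁻⁹) = 6.112×10⁻¹⁹ J.
Energy delivered: (38.4 W m⁻²)(4.12×10⁻⁴ m²)(312 s) = 4.936 J.
Photons incident: 4.936 / 6.112×10⁻¹⁹ = 8.076×10¹⁸, i.e. 8.076×10¹⁸/6.022×10²³ = 1.341×10⁻⁵ mol.
Fraction absorbed: 1 − 76.2/100 = 0.2380.
Photons absorbed: 0.2380 × 1.341×10⁻⁵ = 3.192×10⁻⁶ mol.
Φ = 1.459×10⁻⁶ mol / 3.192×10⁻⁶ mol photons = 0.46.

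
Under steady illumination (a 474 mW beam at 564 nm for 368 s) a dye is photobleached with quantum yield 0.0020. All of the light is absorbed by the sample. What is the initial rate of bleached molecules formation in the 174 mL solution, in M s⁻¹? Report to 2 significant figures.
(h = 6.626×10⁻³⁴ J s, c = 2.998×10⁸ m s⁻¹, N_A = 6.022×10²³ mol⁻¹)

2.6×10⁻⁸ M s⁻¹

Photon energy at 564 nm: hc/λ = (6.626×10⁻³⁴)(2.998×10⁸)/(564×10⁻⁹) = 3.522×10⁻¹⁹ J.
Energy delivered: (474 mW)(368 s) = 174.4 J.
Photons incident: 174.4 / 3.522×10⁻¹⁹ = 4.952×10²⁰, i.e. 4.952×10²⁰/6.022×10²³ = 8.223×10⁻⁴ mol.
Product formed: 0.0020 × 8.223×10⁻⁴ = 1.645×10⁻⁶ mol.
Rate: 1.645×10⁻⁶ mol / (368 s × 0.174 L) = 2.6×10⁻⁸ M s⁻¹.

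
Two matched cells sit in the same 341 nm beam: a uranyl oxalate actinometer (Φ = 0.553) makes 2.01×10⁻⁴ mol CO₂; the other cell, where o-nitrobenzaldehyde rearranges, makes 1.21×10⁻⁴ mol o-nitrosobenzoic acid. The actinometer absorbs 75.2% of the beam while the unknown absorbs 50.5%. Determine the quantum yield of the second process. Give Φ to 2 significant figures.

Φ = 0.50

Photons absorbed by the actinometer: 2.01×10⁻⁴ / 0.553 = 3.635×10⁻⁴ mol.
Incident flux: 3.635×10⁻⁴ / 0.752 = 4.834×10⁻⁴ einstein.
Absorbed by unknown: 0.505 × 4.834×10⁻⁴ = 2.441×10⁻⁴ mol.
Φ(unknown) = 1.21×10⁻⁴ / 2.441×10⁻⁴ = 0.50.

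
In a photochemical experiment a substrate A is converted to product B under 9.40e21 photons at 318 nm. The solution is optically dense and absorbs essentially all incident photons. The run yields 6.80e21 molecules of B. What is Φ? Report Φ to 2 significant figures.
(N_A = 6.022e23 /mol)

Product: 6.80e21 / 6.022e23 = 0.01129 mol.
Moles of photons: 9.40e21 / 6.022e23 = 0.01561 mol.
Φ = 0.01129 mol / 0.01561 mol photons = 0.72.

Φ = 0.72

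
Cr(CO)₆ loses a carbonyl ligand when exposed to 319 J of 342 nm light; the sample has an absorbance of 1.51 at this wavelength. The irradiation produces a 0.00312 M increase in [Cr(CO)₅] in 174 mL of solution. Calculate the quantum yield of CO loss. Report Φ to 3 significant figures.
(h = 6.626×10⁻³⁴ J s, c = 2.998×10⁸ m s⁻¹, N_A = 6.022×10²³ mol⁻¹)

Φ = 0.614

Product: (0.00312 M)(0.174 L) = 5.429×10⁻⁴ mol.
Photon energy at 342 nm: hc/λ = (6.626×10⁻³⁴)(2.998×10⁸)/(342×10⁻⁹) = 5.808×10⁻¹⁹ J.
Photons incident: 319 / 5.808×10⁻¹⁹ = 5.492×10²⁰, i.e. 5.492×10²⁰/6.022×10²³ = 9.120×10⁻⁴ mol.
Fraction absorbed: 1 − 10^(−1.51) = 0.9691.
Photons absorbed: 0.9691 × 9.120×10⁻⁴ = 8.838×10⁻⁴ mol.
Φ = 5.429×10⁻⁴ mol / 8.838×10⁻⁴ mol photons = 0.614.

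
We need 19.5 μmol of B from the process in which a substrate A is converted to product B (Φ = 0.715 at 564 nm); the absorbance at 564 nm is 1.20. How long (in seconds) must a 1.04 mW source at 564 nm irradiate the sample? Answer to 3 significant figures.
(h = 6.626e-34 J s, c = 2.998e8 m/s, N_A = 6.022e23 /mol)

Product: 19.5 μmol = 1.95e-5 mol.
Photons that must be absorbed: 1.95e-5 / 0.715 = 2.727e-5 mol.
Fraction absorbed: 1 − 10^(−1.20) = 0.9369.
Incident photons needed: 2.727e-5 / 0.9369 = 2.911e-5 mol.
Photon energy: hc/λ = 3.522e-19 J; per mole, 2.121e5 J mol⁻¹.
Energy required: 2.911e-5 × 2.121e5 = 6.174 J.
Time: 6.174 J / 0.00104 W = 5940 s.

t ≈ 5940 s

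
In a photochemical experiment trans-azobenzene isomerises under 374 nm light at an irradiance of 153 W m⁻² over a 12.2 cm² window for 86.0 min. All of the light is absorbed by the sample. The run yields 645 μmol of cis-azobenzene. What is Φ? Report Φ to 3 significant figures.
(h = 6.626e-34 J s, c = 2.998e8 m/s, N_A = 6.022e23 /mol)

Product: 645 μmol = 6.45e-4 mol.
Photon energy at 374 nm: hc/λ = (6.626e-34)(2.998e8)/(374e-9) = 5.311e-19 J.
Energy delivered: (153 W m⁻²)(12.2e-4 m²)(5160 s) = 963.2 J.
Photons incident: 963.2 / 5.311e-19 = 1.814e21, i.e. 1.814e21/6.022e23 = 0.003012 mol.
Φ = 6.45e-4 mol / 0.003012 mol photons = 0.214.

Φ = 0.214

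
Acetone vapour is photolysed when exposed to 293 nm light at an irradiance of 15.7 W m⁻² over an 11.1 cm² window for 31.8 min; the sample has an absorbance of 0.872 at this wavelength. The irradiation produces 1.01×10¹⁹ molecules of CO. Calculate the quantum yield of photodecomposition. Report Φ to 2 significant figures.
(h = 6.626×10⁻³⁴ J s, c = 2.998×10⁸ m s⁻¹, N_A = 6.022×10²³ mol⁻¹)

Product: 1.01×10¹⁹ / 6.022×10²³ = 1.677×10⁻⁵ mol.
Photon energy at 293 nm: hc/λ = (6.626×10⁻³⁴)(2.998×10⁸)/(293×10⁻⁹) = 6.780×10⁻¹⁹ J.
Energy delivered: (15.7 W m⁻²)(11.1×10⁻⁴ m²)(1908 s) = 33.25 J.
Photons incident: 33.25 / 6.780×10⁻¹⁹ = 4.904×10¹⁹, i.e. 4.904×10¹⁹/6.022×10²³ = 8.143×10⁻⁵ mol.
Fraction absorbed: 1 − 10^(−0.872) = 0.8657.
Photons absorbed: 0.8657 × 8.143×10⁻⁵ = 7.049×10⁻⁵ mol.
Φ = 1.677×10⁻⁵ mol / 7.049×10⁻⁵ mol photons = 0.24.

Φ = 0.24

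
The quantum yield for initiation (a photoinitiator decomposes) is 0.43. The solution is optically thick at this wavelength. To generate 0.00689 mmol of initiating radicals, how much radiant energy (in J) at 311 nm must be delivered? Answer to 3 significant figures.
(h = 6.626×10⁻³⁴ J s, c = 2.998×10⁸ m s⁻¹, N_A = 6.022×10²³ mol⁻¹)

6.16 J

Product: 0.00689 mmol = 6.89×10⁻⁶ mol.
Photons that must be absorbed: 6.89×10⁻⁶ / 0.43 = 1.602×10⁻⁵ mol.
Photon energy: hc/λ = 6.387×10⁻¹⁹ J; per mole, 3.846×10⁵ J mol⁻¹.
Energy required: 1.602×10⁻⁵ × 3.846×10⁵ = 6.16 J.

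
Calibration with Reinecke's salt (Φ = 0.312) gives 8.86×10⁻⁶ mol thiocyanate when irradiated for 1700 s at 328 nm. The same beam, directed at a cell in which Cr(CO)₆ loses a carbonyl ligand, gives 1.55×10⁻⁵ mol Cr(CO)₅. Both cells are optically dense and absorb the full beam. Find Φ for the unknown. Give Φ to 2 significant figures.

Φ = 0.55

Photons absorbed by the actinometer: 8.86×10⁻⁶ / 0.312 = 2.840×10⁻⁵ mol.
Φ(unknown) = 1.55×10⁻⁵ / 2.840×10⁻⁵ = 0.55.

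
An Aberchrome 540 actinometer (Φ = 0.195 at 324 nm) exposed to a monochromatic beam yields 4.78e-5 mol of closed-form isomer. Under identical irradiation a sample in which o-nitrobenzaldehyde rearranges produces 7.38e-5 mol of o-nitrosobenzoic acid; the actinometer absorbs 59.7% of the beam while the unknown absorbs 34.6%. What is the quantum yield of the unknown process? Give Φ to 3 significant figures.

Φ = 0.519

Photons absorbed by the actinometer: 4.78e-5 / 0.195 = 2.451e-4 mol.
Incident flux: 2.451e-4 / 0.597 = 4.106e-4 einstein.
Absorbed by unknown: 0.346 × 4.106e-4 = 1.421e-4 mol.
Φ(unknown) = 7.38e-5 / 1.421e-4 = 0.519.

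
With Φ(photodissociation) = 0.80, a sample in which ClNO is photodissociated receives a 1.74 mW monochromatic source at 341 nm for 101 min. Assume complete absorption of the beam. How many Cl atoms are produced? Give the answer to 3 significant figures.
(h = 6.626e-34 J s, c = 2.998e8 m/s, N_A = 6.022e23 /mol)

1.45e19 atoms

Photon energy at 341 nm: hc/λ = (6.626e-34)(2.998e8)/(341e-9) = 5.825e-19 J.
Energy delivered: (1.74 mW)(6060 s) = 10.54 J.
Photons incident: 10.54 / 5.825e-19 = 1.809e19, i.e. 1.809e19/6.022e23 = 3.004e-5 mol.
Product: Φ × n_abs = 0.80 × 3.004e-5 = 2.403e-5 mol.
As a count: 2.403e-5 × 6.022e23 = 1.45e19.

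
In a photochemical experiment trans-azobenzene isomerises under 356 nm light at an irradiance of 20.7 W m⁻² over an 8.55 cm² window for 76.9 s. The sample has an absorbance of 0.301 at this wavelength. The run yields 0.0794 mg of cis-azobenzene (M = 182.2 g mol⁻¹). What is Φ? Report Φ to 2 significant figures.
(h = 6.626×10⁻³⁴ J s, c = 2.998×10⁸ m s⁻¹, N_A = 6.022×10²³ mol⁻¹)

Φ = 0.22

Product: 0.0794 mg / 182.2 g mol⁻¹ = 4.358×10⁻⁷ mol.
Photon energy at 356 nm: hc/λ = (6.626×10⁻³⁴)(2.998×10⁸)/(356×10⁻⁹) = 5.580×10⁻¹⁹ J.
Energy delivered: (20.7 W m⁻²)(8.55×10⁻⁴ m²)(76.9 s) = 1.361 J.
Photons incident: 1.361 / 5.580×10⁻¹⁹ = 2.439×10¹⁸, i.e. 2.439×10¹⁸/6.022×10²³ = 4.050×10⁻⁶ mol.
Fraction absorbed: 1 − 10^(−0.301) = 0.5000.
Photons absorbed: 0.5000 × 4.050×10⁻⁶ = 2.025×10⁻⁶ mol.
Φ = 4.358×10⁻⁷ mol / 2.025×10⁻⁶ mol photons = 0.22.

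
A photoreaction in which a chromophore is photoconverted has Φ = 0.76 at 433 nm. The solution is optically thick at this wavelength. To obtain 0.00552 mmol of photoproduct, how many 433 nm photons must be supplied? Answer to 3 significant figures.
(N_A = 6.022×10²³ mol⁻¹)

Product: 0.00552 mmol = 5.52×10⁻⁶ mol.
Photons that must be absorbed: 5.52×10⁻⁶ / 0.76 = 7.263×10⁻⁶ mol.
Photon count: 7.263×10⁻⁶ × 6.022×10²³ = 4.37×10¹⁸.

4.37×10¹⁸ photons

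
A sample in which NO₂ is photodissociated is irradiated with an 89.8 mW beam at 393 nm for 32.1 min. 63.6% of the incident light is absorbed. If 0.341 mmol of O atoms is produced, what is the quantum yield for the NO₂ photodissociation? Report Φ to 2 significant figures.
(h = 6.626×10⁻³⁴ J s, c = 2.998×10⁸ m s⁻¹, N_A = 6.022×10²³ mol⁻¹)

Product: 0.341 mmol = 3.41×10⁻⁴ mol.
Photon energy at 393 nm: hc/λ = (6.626×10⁻³⁴)(2.998×10⁸)/(393×10⁻⁹) = 5.055×10⁻¹⁹ J.
Energy delivered: (89.8 mW)(1926 s) = 173.0 J.
Photons incident: 173.0 / 5.055×10⁻¹⁹ = 3.422×10²⁰, i.e. 3.422×10²⁰/6.022×10²³ = 5.682×10⁻⁴ mol.
Photons absorbed: 0.636 × 5.682×10⁻⁴ = 3.614×10⁻⁴ mol.
Φ = 3.41×10⁻⁴ mol / 3.614×10⁻⁴ mol photons = 0.94.

Φ = 0.94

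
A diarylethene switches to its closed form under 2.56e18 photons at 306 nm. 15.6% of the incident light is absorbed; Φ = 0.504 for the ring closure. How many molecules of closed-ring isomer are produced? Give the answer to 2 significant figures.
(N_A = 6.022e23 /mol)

Moles of photons: 2.56e18 / 6.022e23 = 4.251e-6 mol.
Photons absorbed: 0.156 × 4.251e-6 = 6.632e-7 mol.
Product: Φ × n_abs = 0.504 × 6.632e-7 = 3.343e-7 mol.
As a count: 3.343e-7 × 6.022e23 = 2.0e17.

2.0e17 molecules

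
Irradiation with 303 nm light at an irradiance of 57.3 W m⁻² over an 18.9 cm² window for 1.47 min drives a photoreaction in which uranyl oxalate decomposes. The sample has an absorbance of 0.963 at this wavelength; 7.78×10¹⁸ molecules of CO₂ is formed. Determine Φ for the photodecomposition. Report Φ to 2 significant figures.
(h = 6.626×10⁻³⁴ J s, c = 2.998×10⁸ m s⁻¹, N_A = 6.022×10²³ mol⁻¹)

Product: 7.78×10¹⁸ / 6.022×10²³ = 1.292×10⁻⁵ mol.
Photon energy at 303 nm: hc/λ = (6.626×10⁻³⁴)(2.998×10⁸)/(303×10⁻⁹) = 6.556×10⁻¹⁹ J.
Energy delivered: (57.3 W m⁻²)(18.9×10⁻⁴ m²)(88.2 s) = 9.552 J.
Photons incident: 9.552 / 6.556×10⁻¹⁹ = 1.457×10¹⁹, i.e. 1.457×10¹⁹/6.022×10²³ = 2.419×10⁻⁵ mol.
Fraction absorbed: 1 − 10^(−0.963) = 0.8911.
Photons absorbed: 0.8911 × 2.419×10⁻⁵ = 2.156×10⁻⁵ mol.
Φ = 1.292×10⁻⁵ mol / 2.156×10⁻⁵ mol photons = 0.60.

Φ = 0.60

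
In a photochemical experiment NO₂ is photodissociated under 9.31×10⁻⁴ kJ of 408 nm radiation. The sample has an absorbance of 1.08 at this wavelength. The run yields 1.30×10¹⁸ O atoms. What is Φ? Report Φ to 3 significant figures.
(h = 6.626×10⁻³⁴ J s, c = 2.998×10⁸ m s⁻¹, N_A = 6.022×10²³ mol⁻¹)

Product: 1.30×10¹⁸ / 6.022×10²³ = 2.159×10⁻⁶ mol.
Photon energy at 408 nm: hc/λ = (6.626×10⁻³⁴)(2.998×10⁸)/(408×10⁻⁹) = 4.869×10⁻¹⁹ J.
Incident energy: 9.31×10⁻⁴ kJ = 0.931 J.
Photons incident: 0.931 / 4.869×10⁻¹⁹ = 1.912×10¹⁸, i.e. 1.912×10¹⁸/6.022×10²³ = 3.175×10⁻⁶ mol.
Fraction absorbed: 1 − 10^(−1.08) = 0.9168.
Photons absorbed: 0.9168 × 3.175×10⁻⁶ = 2.911×10⁻⁶ mol.
Φ = 2.159×10⁻⁶ mol / 2.911×10⁻⁶ mol photons = 0.742.

Φ = 0.742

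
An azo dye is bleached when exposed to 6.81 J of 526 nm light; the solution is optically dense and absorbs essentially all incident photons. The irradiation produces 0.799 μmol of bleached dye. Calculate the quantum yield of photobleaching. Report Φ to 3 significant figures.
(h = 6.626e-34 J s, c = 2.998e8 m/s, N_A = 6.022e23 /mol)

Φ = 0.0267

Product: 0.799 μmol = 7.99e-7 mol.
Photon energy at 526 nm: hc/λ = (6.626e-34)(2.998e8)/(526e-9) = 3.777e-19 J.
Photons incident: 6.81 / 3.777e-19 = 1.803e19, i.e. 1.803e19/6.022e23 = 2.994e-5 mol.
Φ = 7.99e-7 mol / 2.994e-5 mol photons = 0.0267.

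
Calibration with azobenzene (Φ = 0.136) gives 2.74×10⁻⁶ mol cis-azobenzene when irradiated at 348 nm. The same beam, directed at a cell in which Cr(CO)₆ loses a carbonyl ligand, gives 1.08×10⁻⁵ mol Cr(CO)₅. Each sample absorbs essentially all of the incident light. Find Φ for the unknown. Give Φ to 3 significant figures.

Photons absorbed by the actinometer: 2.74×10⁻⁶ / 0.136 = 2.015×10⁻⁵ mol.
Φ(unknown) = 1.08×10⁻⁵ / 2.015×10⁻⁵ = 0.536.

Φ = 0.536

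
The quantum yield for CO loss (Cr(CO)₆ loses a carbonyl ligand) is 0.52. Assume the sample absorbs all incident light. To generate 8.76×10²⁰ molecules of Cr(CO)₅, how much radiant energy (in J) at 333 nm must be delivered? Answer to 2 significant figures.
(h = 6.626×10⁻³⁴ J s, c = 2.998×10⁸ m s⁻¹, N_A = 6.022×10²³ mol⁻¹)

1000 J

Product: 8.76×10²⁰ / 6.022×10²³ = 0.001455 mol.
Photons that must be absorbed: 0.001455 / 0.52 = 0.002798 mol.
Photon energy: hc/λ = 5.965×10⁻¹⁹ J; per mole, 3.592×10⁵ J mol⁻¹.
Energy required: 0.002798 × 3.592×10⁵ = 1000 J.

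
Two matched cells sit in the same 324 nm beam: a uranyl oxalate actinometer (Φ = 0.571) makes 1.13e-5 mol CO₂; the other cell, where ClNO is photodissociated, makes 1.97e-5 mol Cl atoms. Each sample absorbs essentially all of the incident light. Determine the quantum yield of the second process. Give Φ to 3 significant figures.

Photons absorbed by the actinometer: 1.13e-5 / 0.571 = 1.979e-5 mol.
Φ(unknown) = 1.97e-5 / 1.979e-5 = 0.995.

Φ = 0.995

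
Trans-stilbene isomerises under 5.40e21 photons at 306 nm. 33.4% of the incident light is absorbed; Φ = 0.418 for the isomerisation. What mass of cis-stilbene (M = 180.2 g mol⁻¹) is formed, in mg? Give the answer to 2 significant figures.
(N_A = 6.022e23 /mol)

230 mg

Moles of photons: 5.40e21 / 6.022e23 = 0.008967 mol.
Photons absorbed: 0.334 × 0.008967 = 0.002995 mol.
Product: Φ × n_abs = 0.418 × 0.002995 = 0.001252 mol.
Mass: 0.001252 × 180.2 = 0.2256 g = 230 mg.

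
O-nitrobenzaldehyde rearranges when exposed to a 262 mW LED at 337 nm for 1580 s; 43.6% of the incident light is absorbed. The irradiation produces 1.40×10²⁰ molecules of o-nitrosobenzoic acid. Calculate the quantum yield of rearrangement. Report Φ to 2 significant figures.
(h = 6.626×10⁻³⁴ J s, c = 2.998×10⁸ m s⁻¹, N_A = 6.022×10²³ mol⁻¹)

Φ = 0.46

Product: 1.40×10²⁰ / 6.022×10²³ = 2.325×10⁻⁴ mol.
Photon energy at 337 nm: hc/λ = (6.626×10⁻³⁴)(2.998×10⁸)/(337×10⁻⁹) = 5.895×10⁻¹⁹ J.
Energy delivered: (262 mW)(1580 s) = 414.0 J.
Photons incident: 414.0 / 5.895×10⁻¹⁹ = 7.023×10²⁰, i.e. 7.023×10²⁰/6.022×10²³ = 0.001166 mol.
Photons absorbed: 0.436 × 0.001166 = 5.084×10⁻⁴ mol.
Φ = 2.325×10⁻⁴ mol / 5.084×10⁻⁴ mol photons = 0.46.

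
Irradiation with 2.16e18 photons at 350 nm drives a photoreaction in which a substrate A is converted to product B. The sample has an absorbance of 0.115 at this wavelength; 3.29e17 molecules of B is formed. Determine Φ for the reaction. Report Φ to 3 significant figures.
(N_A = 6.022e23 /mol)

Φ = 0.655

Product: 3.29e17 / 6.022e23 = 5.463e-7 mol.
Moles of photons: 2.16e18 / 6.022e23 = 3.587e-6 mol.
Fraction absorbed: 1 − 10^(−0.115) = 0.2326.
Photons absorbed: 0.2326 × 3.587e-6 = 8.343e-7 mol.
Φ = 5.463e-7 mol / 8.343e-7 mol photons = 0.655.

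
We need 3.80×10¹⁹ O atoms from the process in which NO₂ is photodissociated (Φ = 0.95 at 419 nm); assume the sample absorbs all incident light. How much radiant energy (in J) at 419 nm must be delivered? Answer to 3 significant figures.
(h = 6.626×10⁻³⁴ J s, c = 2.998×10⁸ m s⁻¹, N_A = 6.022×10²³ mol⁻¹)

19.0 J

Product: 3.80×10¹⁹ / 6.022×10²³ = 6.310×10⁻⁵ mol.
Photons that must be absorbed: 6.310×10⁻⁵ / 0.95 = 6.642×10⁻⁵ mol.
Photon energy: hc/λ = 4.741×10⁻¹⁹ J; per mole, 2.855×10⁵ J mol⁻¹.
Energy required: 6.642×10⁻⁵ × 2.855×10⁵ = 19.0 J.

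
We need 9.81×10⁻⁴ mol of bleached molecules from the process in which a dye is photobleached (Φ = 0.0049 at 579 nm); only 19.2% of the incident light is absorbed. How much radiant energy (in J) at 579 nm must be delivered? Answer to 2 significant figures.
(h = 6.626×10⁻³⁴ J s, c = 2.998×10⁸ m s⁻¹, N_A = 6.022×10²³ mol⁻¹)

2.2×10⁵ J

Photons that must be absorbed: 9.81×10⁻⁴ / 0.0049 = 0.2002 mol.
Incident photons needed: 0.2002 / 0.192 = 1.043 mol.
Photon energy: hc/λ = 3.431×10⁻¹⁹ J; per mole, 2.066×10⁵ J mol⁻¹.
Energy required: 1.043 × 2.066×10⁵ = 2.2×10⁵ J.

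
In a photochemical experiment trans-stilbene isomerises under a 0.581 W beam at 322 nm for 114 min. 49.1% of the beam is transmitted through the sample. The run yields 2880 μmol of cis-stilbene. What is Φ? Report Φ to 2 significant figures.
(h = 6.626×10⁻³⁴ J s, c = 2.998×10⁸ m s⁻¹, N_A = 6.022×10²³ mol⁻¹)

Φ = 0.53

Product: 2880 μmol = 0.00288 mol.
Photon energy at 322 nm: hc/λ = (6.626×10⁻³⁴)(2.998×10⁸)/(322×10⁻⁹) = 6.169×10⁻¹⁹ J.
Energy delivered: (0.581 W)(6840 s) = 3974 J.
Photons incident: 3974 / 6.169×10⁻¹⁹ = 6.442×10²¹, i.e. 6.442×10²¹/6.022×10²³ = 0.01070 mol.
Fraction absorbed: 1 − 49.1/100 = 0.5090.
Photons absorbed: 0.5090 × 0.01070 = 0.005446 mol.
Φ = 0.00288 mol / 0.005446 mol photons = 0.53.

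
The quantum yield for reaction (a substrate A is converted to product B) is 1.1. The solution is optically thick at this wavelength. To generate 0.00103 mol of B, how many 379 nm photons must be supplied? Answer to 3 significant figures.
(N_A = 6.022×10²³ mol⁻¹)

5.64×10²⁰ photons

Photons that must be absorbed: 0.00103 / 1.1 = 9.364×10⁻⁴ mol.
Photon count: 9.364×10⁻⁴ × 6.022×10²³ = 5.64×10²⁰.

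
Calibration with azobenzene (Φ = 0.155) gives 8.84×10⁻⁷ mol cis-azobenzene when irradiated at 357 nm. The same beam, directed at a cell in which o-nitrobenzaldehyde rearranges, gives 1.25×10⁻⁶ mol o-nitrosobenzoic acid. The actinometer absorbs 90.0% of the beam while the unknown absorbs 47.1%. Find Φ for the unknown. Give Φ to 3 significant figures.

Φ = 0.419

Photons absorbed by the actinometer: 8.84×10⁻⁷ / 0.155 = 5.703×10⁻⁶ mol.
Incident flux: 5.703×10⁻⁶ / 0.900 = 6.337×10⁻⁶ einstein.
Absorbed by unknown: 0.471 × 6.337×10⁻⁶ = 2.985×10⁻⁶ mol.
Φ(unknown) = 1.25×10⁻⁶ / 2.985×10⁻⁶ = 0.419.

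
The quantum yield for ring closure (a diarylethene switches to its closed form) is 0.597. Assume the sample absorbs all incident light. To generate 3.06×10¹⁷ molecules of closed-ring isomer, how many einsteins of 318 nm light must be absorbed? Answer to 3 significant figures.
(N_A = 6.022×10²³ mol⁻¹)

Product: 3.06×10¹⁷ / 6.022×10²³ = 5.081×10⁻⁷ mol.
Photons that must be absorbed: 5.081×10⁻⁷ / 0.597 = 8.511×10⁻⁷ mol.

8.51×10⁻⁷ einstein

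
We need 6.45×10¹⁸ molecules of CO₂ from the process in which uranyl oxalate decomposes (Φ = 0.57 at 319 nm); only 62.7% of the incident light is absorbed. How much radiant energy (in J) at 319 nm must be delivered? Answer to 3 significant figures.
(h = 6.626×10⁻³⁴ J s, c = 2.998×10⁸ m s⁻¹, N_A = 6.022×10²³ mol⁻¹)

Product: 6.45×10¹⁸ / 6.022×10²³ = 1.071×10⁻⁵ mol.
Photons that must be absorbed: 1.071×10⁻⁵ / 0.57 = 1.879×10⁻⁵ mol.
Incident photons needed: 1.879×10⁻⁵ / 0.627 = 2.997×10⁻⁵ mol.
Photon energy: hc/λ = 6.227×10⁻¹⁹ J; per mole, 3.750×10⁵ J mol⁻¹.
Energy required: 2.997×10⁻⁵ × 3.750×10⁵ = 11.2 J.

11.2 J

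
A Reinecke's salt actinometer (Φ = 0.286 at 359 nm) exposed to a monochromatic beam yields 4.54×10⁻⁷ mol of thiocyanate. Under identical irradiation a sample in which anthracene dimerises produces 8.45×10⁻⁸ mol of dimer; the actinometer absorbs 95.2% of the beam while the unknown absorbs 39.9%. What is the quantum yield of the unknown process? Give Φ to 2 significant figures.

Φ = 0.13

Photons absorbed by the actinometer: 4.54×10⁻⁷ / 0.286 = 1.587×10⁻⁶ mol.
Incident flux: 1.587×10⁻⁶ / 0.952 = 1.667×10⁻⁶ einstein.
Absorbed by unknown: 0.399 × 1.667×10⁻⁶ = 6.651×10⁻⁷ mol.
Φ(unknown) = 8.45×10⁻⁸ / 6.651×10⁻⁷ = 0.13.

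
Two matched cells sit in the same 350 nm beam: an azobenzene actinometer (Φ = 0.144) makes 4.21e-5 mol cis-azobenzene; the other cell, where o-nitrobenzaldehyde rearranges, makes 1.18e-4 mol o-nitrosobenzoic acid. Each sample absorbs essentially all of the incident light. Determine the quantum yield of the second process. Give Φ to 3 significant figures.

Φ = 0.404

Photons absorbed by the actinometer: 4.21e-5 / 0.144 = 2.924e-4 mol.
Φ(unknown) = 1.18e-4 / 2.924e-4 = 0.404.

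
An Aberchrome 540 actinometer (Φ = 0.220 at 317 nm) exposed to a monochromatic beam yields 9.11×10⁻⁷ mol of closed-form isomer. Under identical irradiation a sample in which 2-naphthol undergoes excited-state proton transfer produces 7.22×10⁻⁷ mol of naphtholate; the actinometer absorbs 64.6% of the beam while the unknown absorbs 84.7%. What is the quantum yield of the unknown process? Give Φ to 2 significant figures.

Photons absorbed by the actinometer: 9.11×10⁻⁷ / 0.220 = 4.141×10⁻⁶ mol.
Incident flux: 4.141×10⁻⁶ / 0.646 = 6.410×10⁻⁶ einstein.
Absorbed by unknown: 0.847 × 6.410×10⁻⁶ = 5.429×10⁻⁶ mol.
Φ(unknown) = 7.22×10⁻⁷ / 5.429×10⁻⁶ = 0.13.

Φ = 0.13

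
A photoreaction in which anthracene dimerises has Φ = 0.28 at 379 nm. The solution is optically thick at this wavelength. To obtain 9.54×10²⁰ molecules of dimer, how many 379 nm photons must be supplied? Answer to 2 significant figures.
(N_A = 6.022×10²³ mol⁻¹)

3.4×10²¹ photons

Product: 9.54×10²⁰ / 6.022×10²³ = 0.001584 mol.
Photons that must be absorbed: 0.001584 / 0.28 = 0.005657 mol.
Photon count: 0.005657 × 6.022×10²³ = 3.4×10²¹.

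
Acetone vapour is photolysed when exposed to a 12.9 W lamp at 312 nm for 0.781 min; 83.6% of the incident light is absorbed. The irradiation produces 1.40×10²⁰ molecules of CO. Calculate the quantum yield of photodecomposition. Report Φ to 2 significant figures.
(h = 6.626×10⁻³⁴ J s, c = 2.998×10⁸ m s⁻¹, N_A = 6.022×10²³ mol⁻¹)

Φ = 0.18

Product: 1.40×10²⁰ / 6.022×10²³ = 2.325×10⁻⁴ mol.
Photon energy at 312 nm: hc/λ = (6.626×10⁻³⁴)(2.998×10⁸)/(312×10⁻⁹) = 6.367×10⁻¹⁹ J.
Energy delivered: (12.9 W)(46.86 s) = 604.5 J.
Photons incident: 604.5 / 6.367×10⁻¹⁹ = 9.494×10²⁰, i.e. 9.494×10²⁰/6.022×10²³ = 0.001577 mol.
Photons absorbed: 0.836 × 0.001577 = 0.001318 mol.
Φ = 2.325×10⁻⁴ mol / 0.001318 mol photons = 0.18.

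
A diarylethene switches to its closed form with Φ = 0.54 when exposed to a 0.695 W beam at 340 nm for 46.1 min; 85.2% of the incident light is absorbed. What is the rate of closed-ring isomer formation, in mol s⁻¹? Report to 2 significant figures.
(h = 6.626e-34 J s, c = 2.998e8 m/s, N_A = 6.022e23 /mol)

9.1e-7 mol s⁻¹

Photon energy at 340 nm: hc/λ = (6.626e-34)(2.998e8)/(340e-9) = 5.843e-19 J.
Energy delivered: (0.695 W)(2766 s) = 1922 J.
Photons incident: 1922 / 5.843e-19 = 3.289e21, i.e. 3.289e21/6.022e23 = 0.005462 mol.
Photons absorbed: 0.852 × 0.005462 = 0.004654 mol.
Product formed: 0.54 × 0.004654 = 0.002513 mol.
Rate: 0.002513 / 2766 s = 9.1e-7 mol s⁻¹.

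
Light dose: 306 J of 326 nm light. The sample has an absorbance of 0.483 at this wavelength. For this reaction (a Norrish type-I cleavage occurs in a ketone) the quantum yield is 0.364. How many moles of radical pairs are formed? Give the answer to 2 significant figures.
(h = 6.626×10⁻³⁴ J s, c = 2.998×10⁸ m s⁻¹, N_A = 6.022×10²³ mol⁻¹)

Photon energy at 326 nm: hc/λ = (6.626×10⁻³⁴)(2.998×10⁸)/(326×10⁻⁹) = 6.093×10⁻¹⁹ J.
Photons incident: 306 / 6.093×10⁻¹⁹ = 5.022×10²⁰, i.e. 5.022×10²⁰/6.022×10²³ = 8.339×10⁻⁴ mol.
Fraction absorbed: 1 − 10^(−0.483) = 0.6711.
Photons absorbed: 0.6711 × 8.339×10⁻⁴ = 5.596×10⁻⁴ mol.
Product: Φ × n_abs = 0.364 × 5.596×10⁻⁴ = 2.037×10⁻⁴ mol.

2.0×10⁻⁴ mol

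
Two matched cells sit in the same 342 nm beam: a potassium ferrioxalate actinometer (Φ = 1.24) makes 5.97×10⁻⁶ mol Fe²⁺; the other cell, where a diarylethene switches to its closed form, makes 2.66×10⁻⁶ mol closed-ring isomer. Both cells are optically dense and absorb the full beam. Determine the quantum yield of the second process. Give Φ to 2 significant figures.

Photons absorbed by the actinometer: 5.97×10⁻⁶ / 1.24 = 4.815×10⁻⁶ mol.
Φ(unknown) = 2.66×10⁻⁶ / 4.815×10⁻⁶ = 0.55.

Φ = 0.55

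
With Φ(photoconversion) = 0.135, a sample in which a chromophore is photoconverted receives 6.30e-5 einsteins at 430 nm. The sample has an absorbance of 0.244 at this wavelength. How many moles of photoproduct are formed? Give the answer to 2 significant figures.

Fraction absorbed: 1 − 10^(−0.244) = 0.4298.
Photons absorbed: 0.4298 × 6.30e-5 = 2.708e-5 mol.
Product: Φ × n_abs = 0.135 × 2.708e-5 = 3.656e-6 mol.

3.7e-6 mol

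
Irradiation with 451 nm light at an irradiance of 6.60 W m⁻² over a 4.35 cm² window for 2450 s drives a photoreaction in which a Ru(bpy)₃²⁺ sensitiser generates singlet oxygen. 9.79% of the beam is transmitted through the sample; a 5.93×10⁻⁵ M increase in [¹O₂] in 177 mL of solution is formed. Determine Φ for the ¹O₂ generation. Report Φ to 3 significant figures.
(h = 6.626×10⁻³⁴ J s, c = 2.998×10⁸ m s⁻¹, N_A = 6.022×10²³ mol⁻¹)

Product: (5.93×10⁻⁵ M)(0.177 L) = 1.050×10⁻⁵ mol.
Photon energy at 451 nm: hc/λ = (6.626×10⁻³⁴)(2.998×10⁸)/(451×10⁻⁹) = 4.405×10⁻¹⁹ J.
Energy delivered: (6.60 W m⁻²)(4.35×10⁻⁴ m²)(2450 s) = 7.034 J.
Photons incident: 7.034 / 4.405×10⁻¹⁹ = 1.597×10¹⁹, i.e. 1.597×10¹⁹/6.022×10²³ = 2.652×10⁻⁵ mol.
Fraction absorbed: 1 − 9.79/100 = 0.9021.
Photons absorbed: 0.9021 × 2.652×10⁻⁵ = 2.392×10⁻⁵ mol.
Φ = 1.050×10⁻⁵ mol / 2.392×10⁻⁵ mol photons = 0.439.

Φ = 0.439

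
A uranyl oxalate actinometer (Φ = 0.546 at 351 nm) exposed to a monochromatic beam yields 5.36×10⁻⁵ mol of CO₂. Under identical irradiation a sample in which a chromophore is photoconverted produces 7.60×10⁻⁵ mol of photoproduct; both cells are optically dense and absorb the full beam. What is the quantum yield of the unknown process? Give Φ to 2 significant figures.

Φ = 0.77

Photons absorbed by the actinometer: 5.36×10⁻⁵ / 0.546 = 9.817×10⁻⁵ mol.
Φ(unknown) = 7.60×10⁻⁵ / 9.817×10⁻⁵ = 0.77.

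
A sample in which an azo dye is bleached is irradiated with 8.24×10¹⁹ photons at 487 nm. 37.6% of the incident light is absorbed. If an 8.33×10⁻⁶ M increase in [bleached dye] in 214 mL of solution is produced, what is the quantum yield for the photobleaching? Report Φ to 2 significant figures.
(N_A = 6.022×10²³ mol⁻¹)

Φ = 0.035

Product: (8.33×10⁻⁶ M)(0.214 L) = 1.783×10⁻⁶ mol.
Moles of photons: 8.24×10¹⁹ / 6.022×10²³ = 1.368×10⁻⁴ mol.
Photons absorbed: 0.376 × 1.368×10⁻⁴ = 5.144×10⁻⁵ mol.
Φ = 1.783×10⁻⁶ mol / 5.144×10⁻⁵ mol photons = 0.035.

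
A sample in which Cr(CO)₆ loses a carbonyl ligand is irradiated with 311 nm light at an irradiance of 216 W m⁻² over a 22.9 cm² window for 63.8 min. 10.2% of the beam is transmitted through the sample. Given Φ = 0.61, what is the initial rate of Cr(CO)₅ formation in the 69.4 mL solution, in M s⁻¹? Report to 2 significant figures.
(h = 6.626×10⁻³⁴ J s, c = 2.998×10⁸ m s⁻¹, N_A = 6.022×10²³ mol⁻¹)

Photon energy at 311 nm: hc/λ = (6.626×10⁻³⁴)(2.998×10⁸)/(311×10⁻⁹) = 6.387×10⁻¹⁹ J.
Energy delivered: (216 W m⁻²)(22.9×10⁻⁴ m²)(3828 s) = 1893 J.
Photons incident: 1893 / 6.387×10⁻¹⁹ = 2.964×10²¹, i.e. 2.964×10²¹/6.022×10²³ = 0.004922 mol.
Fraction absorbed: 1 − 10.2/100 = 0.8980.
Photons absorbed: 0.8980 × 0.004922 = 0.004420 mol.
Product formed: 0.61 × 0.004420 = 0.002696 mol.
Rate: 0.002696 mol / (3828 s × 0.0694 L) = 1.0×10⁻⁵ M s⁻¹.

1.0×10⁻⁵ M s⁻¹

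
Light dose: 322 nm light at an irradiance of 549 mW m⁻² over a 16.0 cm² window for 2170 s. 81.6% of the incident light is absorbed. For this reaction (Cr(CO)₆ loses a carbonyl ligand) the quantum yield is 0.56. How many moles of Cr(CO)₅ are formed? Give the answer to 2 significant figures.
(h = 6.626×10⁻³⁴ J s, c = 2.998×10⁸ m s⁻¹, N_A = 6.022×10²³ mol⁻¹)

Photon energy at 322 nm: hc/λ = (6.626×10⁻³⁴)(2.998×10⁸)/(322×10⁻⁹) = 6.169×10⁻¹⁹ J.
Energy delivered: (549 mW m⁻²)(16.0×10⁻⁴ m²)(2170 s) = 1.906 J.
Photons incident: 1.906 / 6.169×10⁻¹⁹ = 3.090×10¹⁸, i.e. 3.090×10¹⁸/6.022×10²³ = 5.131×10⁻⁶ mol.
Photons absorbed: 0.816 × 5.131×10⁻⁶ = 4.187×10⁻⁶ mol.
Product: Φ × n_abs = 0.56 × 4.187×10⁻⁶ = 2.345×10⁻⁶ mol.

2.3×10⁻⁶ mol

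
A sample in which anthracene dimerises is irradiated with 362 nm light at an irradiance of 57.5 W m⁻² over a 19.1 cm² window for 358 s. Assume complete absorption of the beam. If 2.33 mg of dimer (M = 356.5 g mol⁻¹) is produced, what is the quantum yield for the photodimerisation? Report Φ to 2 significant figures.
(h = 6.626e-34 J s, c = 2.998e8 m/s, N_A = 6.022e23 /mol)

Φ = 0.055

Product: 2.33 mg / 356.5 g mol⁻¹ = 6.536e-6 mol.
Photon energy at 362 nm: hc/λ = (6.626e-34)(2.998e8)/(362e-9) = 5.487e-19 J.
Energy delivered: (57.5 W m⁻²)(19.1e-4 m²)(358 s) = 39.32 J.
Photons incident: 39.32 / 5.487e-19 = 7.166e19, i.e. 7.166e19/6.022e23 = 1.190e-4 mol.
Φ = 6.536e-6 mol / 1.190e-4 mol photons = 0.055.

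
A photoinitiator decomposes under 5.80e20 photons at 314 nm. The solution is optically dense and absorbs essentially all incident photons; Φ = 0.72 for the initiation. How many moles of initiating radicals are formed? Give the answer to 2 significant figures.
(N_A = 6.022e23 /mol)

6.9e-4 mol

Moles of photons: 5.80e20 / 6.022e23 = 9.631e-4 mol.
Product: Φ × n_abs = 0.72 × 9.631e-4 = 6.934e-4 mol.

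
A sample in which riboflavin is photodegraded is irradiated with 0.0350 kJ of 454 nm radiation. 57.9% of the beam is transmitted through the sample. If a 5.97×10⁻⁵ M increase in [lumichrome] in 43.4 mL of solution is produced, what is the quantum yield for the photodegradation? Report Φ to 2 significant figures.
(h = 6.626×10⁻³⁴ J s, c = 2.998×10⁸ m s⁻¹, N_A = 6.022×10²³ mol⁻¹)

Φ = 0.046

Product: (5.97×10⁻⁵ M)(0.0434 L) = 2.591×10⁻⁶ mol.
Photon energy at 454 nm: hc/λ = (6.626×10⁻³⁴)(2.998×10⁸)/(454×10⁻⁹) = 4.375×10⁻¹⁹ J.
Incident energy: 0.0350 kJ = 35.0 J.
Photons incident: 35.0 / 4.375×10⁻¹⁹ = 8.000×10¹⁹, i.e. 8.000×10¹⁹/6.022×10²³ = 1.328×10⁻⁴ mol.
Fraction absorbed: 1 − 57.9/100 = 0.4210.
Photons absorbed: 0.4210 × 1.328×10⁻⁴ = 5.591×10⁻⁵ mol.
Φ = 2.591×10⁻⁶ mol / 5.591×10⁻⁵ mol photons = 0.046.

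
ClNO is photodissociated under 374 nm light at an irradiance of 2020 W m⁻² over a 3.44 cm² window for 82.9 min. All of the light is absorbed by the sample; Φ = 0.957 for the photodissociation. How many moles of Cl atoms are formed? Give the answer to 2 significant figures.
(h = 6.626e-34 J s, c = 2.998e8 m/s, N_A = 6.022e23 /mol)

0.010 mol

Photon energy at 374 nm: hc/λ = (6.626e-34)(2.998e8)/(374e-9) = 5.311e-19 J.
Energy delivered: (2020 W m⁻²)(3.44e-4 m²)(4974 s) = 3456 J.
Photons incident: 3456 / 5.311e-19 = 6.507e21, i.e. 6.507e21/6.022e23 = 0.01081 mol.
Product: Φ × n_abs = 0.957 × 0.01081 = 0.01035 mol.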